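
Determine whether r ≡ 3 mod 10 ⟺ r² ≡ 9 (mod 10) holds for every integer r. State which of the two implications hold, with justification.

(⟹) Suppose r ≡ 3 mod 10. Write r = 10j + 3. Then (10j + 3)² = 100j² + 60j + 9 = 10(10j² + 6j) + 9, so r² ≡ 9 (mod 10).

(⟸) This fails: take r = 7. Then 7² = 49 ≡ 9 (mod 10), yet 7 ≡ 7 (mod 10), not 3.

Not equivalent: only (⇒) holds.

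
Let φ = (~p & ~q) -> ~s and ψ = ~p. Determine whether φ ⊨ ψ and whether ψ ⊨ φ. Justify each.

Neither direction holds.

[⇒] This fails. Under q = F, p = T, s = F, the left side is true but the right side is false.

[⇐] This fails. Under q = F, p = F, s = T, the left side is false but the right side is true.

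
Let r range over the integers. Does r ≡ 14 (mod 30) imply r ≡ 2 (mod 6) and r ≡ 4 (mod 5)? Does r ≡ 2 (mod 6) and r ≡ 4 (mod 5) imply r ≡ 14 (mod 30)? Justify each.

Equivalent; both directions hold.

Forward direction. Suppose r ≡ 14 (mod 30); write r = 30j + 14. Since 6 ∣ 30, reducing mod 6 gives r ≡ 14 ≡ 2 (mod 6); since 5 ∣ 30, reducing mod 5 gives r ≡ 14 ≡ 4 (mod 5).

Converse. If r ≡ 2 (mod 6) and r ≡ 4 (mod 5), then by the Chinese remainder theorem r ≡ 14 (mod 30). This is exactly r ≡ 14 (mod 30).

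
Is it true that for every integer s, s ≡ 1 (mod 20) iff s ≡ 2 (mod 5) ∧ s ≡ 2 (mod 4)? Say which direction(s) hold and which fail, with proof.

(⇒) This fails: s = 1 gives 1 ≡ 1 (mod 20) but 1 ≡ 1 (mod 5), so the conjunction on the right does not hold.

(⇐) This fails: s = 2 satisfies both congruences on the right (2 ≡ 2 mod 5 and 2 ≡ 2 mod 4) yet 2 ≡ 2 (mod 20), not 1.

Both directions fail.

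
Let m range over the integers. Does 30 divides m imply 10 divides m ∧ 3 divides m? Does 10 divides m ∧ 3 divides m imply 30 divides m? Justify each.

The biconditional holds.

(←) Suppose 10 ∣ m and 3 ∣ m. Any common multiple of 10 and 3 is a multiple of their lcm; here gcd(10, 3) = 1, so lcm(10, 3) = 10·3 = 30, so 30 ∣ m.

(→) If 30 ∣ m, write m = 30q. Since 30 = 3·10, m = 10·(3q), so 10 ∣ m; and since 30 = 10·3, m = 3·(10q), so 3 ∣ m.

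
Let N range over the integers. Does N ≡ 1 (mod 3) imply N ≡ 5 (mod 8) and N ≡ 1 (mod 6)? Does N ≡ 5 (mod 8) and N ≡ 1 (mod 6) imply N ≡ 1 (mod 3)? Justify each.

Only the converse holds.

(⟸) If N ≡ 5 (mod 8) and N ≡ 1 (mod 6), then by the Chinese remainder theorem N ≡ 13 (mod 24). Since 13 ≡ 1 (mod 3) and 3 ∣ 24, we get N ≡ 1 (mod 3).

(⟹) This fails: N = 1 gives 1 ≡ 1 (mod 3) but 1 ≡ 1 (mod 8), so the conjunction on the right does not hold.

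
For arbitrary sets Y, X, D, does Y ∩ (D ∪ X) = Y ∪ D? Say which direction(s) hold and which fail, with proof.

Only the forward inclusion holds.

(⟸) This inclusion fails. Take Y = {1}, X = ∅, D = ∅; then 1 ∈ Y ∪ D but 1 ∉ Y ∩ (D ∪ X).

(⟹) Let x ∈ Y ∩ (D ∪ X). Then either x ∈ Y ∩ X and x ∉ D; or x ∈ Y ∩ D and x ∉ X; or x ∈ Y ∩ X ∩ D. In each case x ∈ Y ∪ D, so Y ∩ (D ∪ X) ⊆ Y ∪ D.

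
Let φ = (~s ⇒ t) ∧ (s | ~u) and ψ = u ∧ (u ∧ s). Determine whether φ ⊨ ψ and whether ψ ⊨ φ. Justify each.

(⟹) This fails. Under t = T, s = F, u = F, the left side is true but the right side is false.

(⟸) Assume the antecedent. If t is true, the antecedent forces (t = T, s = T, u = T), and (~s ⇒ t) ∧ (s | ~u) holds there. If t is false, the antecedent forces (t = F, s = T, u = T), and (~s ⇒ t) ∧ (s | ~u) holds there. Either way (~s ⇒ t) ∧ (s | ~u) holds.

(⇒) fails; (⇐) holds.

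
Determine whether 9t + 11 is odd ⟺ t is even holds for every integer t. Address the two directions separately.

[⇒] Suppose 9t + 11 is odd. Since 9 is odd, 9t and t have the same parity, so 9t + 11 ≡ t + 11 (mod 2). As 11 is odd, 9t + 11 is odd exactly when t is even. Thus t is even.

[⇐] Conversely, suppose t is even; write t = 2j. Then 9t + 11 = 9·(2j) + 11 = 2·9j + 11, which is odd.

Both implications hold.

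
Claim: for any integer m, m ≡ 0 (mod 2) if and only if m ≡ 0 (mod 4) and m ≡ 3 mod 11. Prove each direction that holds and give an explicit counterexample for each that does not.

Not equivalent: only (⇐) holds.

(→) This fails: m = 0 gives 0 ≡ 0 (mod 2) but 0 ≡ 0 (mod 11), so the conjunction on the right does not hold.

(←) Conversely, if m ≡ 0 (mod 4) and m ≡ 3 (mod 11), then by the Chinese remainder theorem m ≡ 36 (mod 44). Since 36 ≡ 0 (mod 2) and 2 ∣ 44, we get m ≡ 0 (mod 2).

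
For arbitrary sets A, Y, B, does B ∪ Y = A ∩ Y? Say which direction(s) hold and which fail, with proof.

(⟹) This inclusion fails. Take A = ∅, Y = {1}, B = ∅; then 1 ∈ B ∪ Y but 1 ∉ A ∩ Y.

(⟸) Let x ∈ A ∩ Y. Then either x ∈ A ∩ Y and x ∉ B; or x ∈ A ∩ Y ∩ B. In each case x ∈ B ∪ Y, so A ∩ Y ⊆ B ∪ Y.

(⊆) fails; (⊇) holds.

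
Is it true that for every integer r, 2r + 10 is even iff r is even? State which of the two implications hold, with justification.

Converse. Suppose r is even. Since 2 is even, 2r is even for every r, so 2r + 10 has the same parity as 10, which is even. Hence 2r + 10 is even.

Forward direction. This fails: take r = 1. Then 2r + 10 = 12, which is even, yet r = 1 is odd, not even.

Not equivalent: only (⇐) holds.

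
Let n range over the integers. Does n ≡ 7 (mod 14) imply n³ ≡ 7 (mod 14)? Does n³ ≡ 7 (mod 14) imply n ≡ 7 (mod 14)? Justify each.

Equivalent; both directions hold.

[⇒] Suppose n ≡ 7 (mod 14). Write n = 14j + 7. Then (14j + 7)³ = 2744j³ + 4116j² + 2058j + 343 = 14(196j³ + 294j² + 147j + 24) + 7, so n³ ≡ 7 (mod 14).

[⇐] Conversely, suppose n³ ≡ 7 (mod 14). The only residue r in {0, …, 13} with r³ ≡ 7 (mod 14) is r = 7, so n ≡ 7 (mod 14).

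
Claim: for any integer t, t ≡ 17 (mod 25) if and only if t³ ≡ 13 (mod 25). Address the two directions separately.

Both directions hold; the statement is true.

Forward direction. Suppose t ≡ 17 (mod 25). Write t = 25j + 17. Then (25j + 17)³ = 15625j³ + 31875j² + 21675j + 4913 = 25(625j³ + 1275j² + 867j + 196) + 13, so t³ ≡ 13 (mod 25).

Converse. Suppose t³ ≡ 13 (mod 25). The only residue r in {0, …, 24} with r³ ≡ 13 (mod 25) is r = 17, so t ≡ 17 (mod 25).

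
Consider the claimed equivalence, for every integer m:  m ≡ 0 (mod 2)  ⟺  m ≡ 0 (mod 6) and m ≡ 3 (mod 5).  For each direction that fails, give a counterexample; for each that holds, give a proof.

[⇐] If m ≡ 0 (mod 6) and m ≡ 3 (mod 5), then by the Chinese remainder theorem m ≡ 18 (mod 30). Since 18 ≡ 0 (mod 2) and 2 ∣ 30, we get m ≡ 0 (mod 2).

[⇒] This fails: m = 0 gives 0 ≡ 0 (mod 2) but 0 ≡ 0 (mod 5), so the conjunction on the right does not hold.

Not equivalent: only (⇐) holds.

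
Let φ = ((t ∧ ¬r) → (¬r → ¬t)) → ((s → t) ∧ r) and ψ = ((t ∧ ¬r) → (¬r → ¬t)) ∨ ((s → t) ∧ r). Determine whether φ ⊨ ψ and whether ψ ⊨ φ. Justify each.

Neither implication holds.

[⇒] This fails. Under r = F, s = F, t = T, the left side is true but the right side is false.

[⇐] This fails. Under r = F, s = F, t = F, the left side is false but the right side is true.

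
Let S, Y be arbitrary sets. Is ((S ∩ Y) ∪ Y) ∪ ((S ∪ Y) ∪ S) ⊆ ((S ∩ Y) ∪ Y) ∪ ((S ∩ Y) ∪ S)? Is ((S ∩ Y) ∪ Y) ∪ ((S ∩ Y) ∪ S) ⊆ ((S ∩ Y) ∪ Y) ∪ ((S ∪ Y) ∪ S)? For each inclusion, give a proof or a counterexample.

Forward inclusion. Let x ∈ ((S ∩ Y) ∪ Y) ∪ ((S ∪ Y) ∪ S). Then either x ∈ S and x ∉ Y; or x ∈ Y and x ∉ S; or x ∈ S ∩ Y. In each case x ∈ ((S ∩ Y) ∪ Y) ∪ ((S ∩ Y) ∪ S), so ((S ∩ Y) ∪ Y) ∪ ((S ∪ Y) ∪ S) ⊆ ((S ∩ Y) ∪ Y) ∪ ((S ∩ Y) ∪ S).

Reverse inclusion. Let x ∈ ((S ∩ Y) ∪ Y) ∪ ((S ∩ Y) ∪ S). Then either x ∈ S and x ∉ Y; or x ∈ Y and x ∉ S; or x ∈ S ∩ Y. In each case x ∈ ((S ∩ Y) ∪ Y) ∪ ((S ∪ Y) ∪ S), so ((S ∩ Y) ∪ Y) ∪ ((S ∩ Y) ∪ S) ⊆ ((S ∩ Y) ∪ Y) ∪ ((S ∪ Y) ∪ S).

Both inclusions hold; the sets are equal.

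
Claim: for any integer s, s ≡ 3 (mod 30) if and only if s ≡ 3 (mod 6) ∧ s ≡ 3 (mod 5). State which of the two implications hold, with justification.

The biconditional holds.

(→) Suppose s ≡ 3 (mod 30); write s = 30j + 3. Since 6 ∣ 30, reducing mod 6 gives s ≡ 3 (mod 6); since 5 ∣ 30, reducing mod 5 gives s ≡ 3 (mod 5).

(←) Conversely, if s ≡ 3 (mod 6) and s ≡ 3 (mod 5), then by the Chinese remainder theorem s ≡ 3 (mod 30). This is exactly s ≡ 3 (mod 30).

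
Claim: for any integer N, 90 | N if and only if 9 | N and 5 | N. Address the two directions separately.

(⇒) If 90 ∣ N, write N = 90q. Since 90 = 10·9, N = 9·(10q), so 9 ∣ N; and since 90 = 18·5, N = 5·(18q), so 5 ∣ N.

(⇐) This fails: take N = 45. Both 9 ∣ 45 and 5 ∣ 45, yet 45 is not a multiple of 90 (since 45 = 0·90 + 45), so 90 ∤ 45.

(⇒) holds; (⇐) fails.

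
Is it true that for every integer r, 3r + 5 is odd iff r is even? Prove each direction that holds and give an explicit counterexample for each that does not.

Both implications hold.

(⇒) Suppose 3r + 5 is odd. Since 3 is odd, 3r and r have the same parity, so 3r + 5 ≡ r + 5 (mod 2). As 5 is odd, 3r + 5 is odd exactly when r is even. Thus r is even.

(⇐) Conversely, suppose r is even; write r = 2j. Then 3r + 5 = 3·(2j) + 5 = 2·3j + 5, which is odd.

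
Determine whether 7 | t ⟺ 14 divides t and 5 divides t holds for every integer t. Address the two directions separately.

The forward direction fails; the converse holds.

(⟹) This fails: take t = 7. Certainly 7 ∣ 7, but 14 ∤ 7.

(⟸) Suppose 14 ∣ t and 5 ∣ t. Any common multiple of 14 and 5 is a multiple of their lcm; here gcd(14, 5) = 1, so lcm(14, 5) = 14·5 = 70, so 70 ∣ t. Since 7 ∣ 70, it follows that 7 ∣ t.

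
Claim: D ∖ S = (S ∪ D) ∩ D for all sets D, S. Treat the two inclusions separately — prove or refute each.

(⊆) Let x ∈ D ∖ S. Then x ∈ D and x ∉ S, from which x ∈ (S ∪ D) ∩ D.

(⊇) This inclusion fails. Take D = {1}, S = {1}; then 1 ∈ (S ∪ D) ∩ D but 1 ∉ D ∖ S.

(⊆) holds; (⊇) fails.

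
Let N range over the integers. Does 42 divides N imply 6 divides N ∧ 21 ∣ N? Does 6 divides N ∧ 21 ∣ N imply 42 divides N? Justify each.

Both implications hold.

[⇒] If 42 ∣ N, write N = 42q. Since 42 = 7·6, N = 6·(7q), so 6 ∣ N; and since 42 = 2·21, N = 21·(2q), so 21 ∣ N.

[⇐] Suppose 6 ∣ N and 21 ∣ N. Any common multiple of 6 and 21 is a multiple of their lcm; here lcm(6, 21) = 6·21/gcd(6, 21) = 126/3 = 42, so 42 ∣ N.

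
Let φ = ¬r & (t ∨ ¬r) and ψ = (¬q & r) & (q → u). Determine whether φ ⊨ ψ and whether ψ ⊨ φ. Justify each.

Forward direction. This fails. Under q = F, t = F, u = F, r = F, the left side is true but the right side is false.

Converse. This fails. Under q = F, t = F, u = F, r = T, the left side is false but the right side is true.

(⇒) fails and (⇐) fails.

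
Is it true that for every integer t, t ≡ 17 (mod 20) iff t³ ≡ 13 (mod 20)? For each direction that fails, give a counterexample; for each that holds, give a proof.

Forward direction. Suppose t ≡ 17 (mod 20). Write t = 20j + 17. Then (20j + 17)³ = 8000j³ + 20400j² + 17340j + 4913 = 20(400j³ + 1020j² + 867j + 245) + 13, so t³ ≡ 13 (mod 20).

Converse. Suppose t³ ≡ 13 (mod 20). The only residue r in {0, …, 19} with r³ ≡ 13 (mod 20) is r = 17, so t ≡ 17 (mod 20).

Both directions hold; the statement is true.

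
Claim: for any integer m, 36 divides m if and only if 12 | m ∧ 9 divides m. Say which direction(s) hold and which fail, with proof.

Forward direction. If 36 ∣ m, write m = 36q. Since 36 = 3·12, m = 12·(3q), so 12 ∣ m; and since 36 = 4·9, m = 9·(4q), so 9 ∣ m.

Converse. Suppose 12 ∣ m and 9 ∣ m. Any common multiple of 12 and 9 is a multiple of their lcm; here lcm(12, 9) = 12·9/gcd(12, 9) = 108/3 = 36, so 36 ∣ m.

Both directions hold.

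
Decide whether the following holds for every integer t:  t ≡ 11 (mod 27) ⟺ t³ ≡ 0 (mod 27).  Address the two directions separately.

Neither direction holds.

[⇒] This fails: take t = 11. Then 11 ≡ 11 (mod 27), but 11³ = 1331 ≡ 8 (mod 27), not 0.

[⇐] This fails: take t = 0. Then 0³ = 0 ≡ 0 (mod 27), yet 0 ≡ 0 (mod 27), not 11.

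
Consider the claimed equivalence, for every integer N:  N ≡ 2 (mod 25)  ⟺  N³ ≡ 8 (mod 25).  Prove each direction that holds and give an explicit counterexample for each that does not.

Equivalent; both directions hold.

Forward direction. Suppose N ≡ 2 (mod 25). Write N = 25j + 2. Then (25j + 2)³ = 15625j³ + 3750j² + 300j + 8 = 25(625j³ + 150j² + 12j) + 8, so N³ ≡ 8 (mod 25).

Converse. Suppose N³ ≡ 8 (mod 25). The only residue r in {0, …, 24} with r³ ≡ 8 (mod 25) is r = 2, so N ≡ 2 (mod 25).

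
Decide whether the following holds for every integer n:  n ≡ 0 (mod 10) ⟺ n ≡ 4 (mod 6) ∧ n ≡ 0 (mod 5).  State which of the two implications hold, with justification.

[⇒] This fails: n = 0 gives 0 ≡ 0 (mod 10) but 0 ≡ 0 (mod 6), so the conjunction on the right does not hold.

[⇐] Conversely, if n ≡ 4 (mod 6) and n ≡ 0 (mod 5), then by the Chinese remainder theorem n ≡ 10 (mod 30). Since 10 ≡ 0 (mod 10) and 10 ∣ 30, we get n ≡ 0 (mod 10).

Not equivalent: only (⇐) holds.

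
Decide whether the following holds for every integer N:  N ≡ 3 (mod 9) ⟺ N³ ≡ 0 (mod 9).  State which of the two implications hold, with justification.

Only the forward implication holds.

[⇒] Suppose N ≡ 3 (mod 9). Write N = 9j + 3. Then (9j + 3)³ = 729j³ + 729j² + 243j + 27 = 9(81j³ + 81j² + 27j + 3) + 0, so N³ ≡ 0 (mod 9).

[⇐] This fails: take N = 0. Then 0³ = 0 ≡ 0 (mod 9), yet 0 ≡ 0 (mod 9), not 3.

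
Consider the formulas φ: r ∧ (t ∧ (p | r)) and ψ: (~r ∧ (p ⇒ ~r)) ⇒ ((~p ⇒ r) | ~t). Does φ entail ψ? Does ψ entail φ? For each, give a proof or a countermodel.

Only the forward implication holds.

[⇒] Assume the antecedent. If r is true, the consequent reduces to true regardless of the other variables. If r is false, the antecedent cannot hold. Either way the consequent holds.

[⇐] This fails. Under r = F, p = F, t = F, the left side is false but the right side is true.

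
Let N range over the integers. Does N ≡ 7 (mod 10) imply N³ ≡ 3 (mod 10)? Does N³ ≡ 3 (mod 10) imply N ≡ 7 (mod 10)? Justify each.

[⇒] Suppose N ≡ 7 (mod 10). Write N = 10j + 7. Then (10j + 7)³ = 1000j³ + 2100j² + 1470j + 343 = 10(100j³ + 210j² + 147j + 34) + 3, so N³ ≡ 3 (mod 10).

[⇐] Conversely, suppose N³ ≡ 3 (mod 10). The only residue r in {0, …, 9} with r³ ≡ 3 (mod 10) is r = 7, so N ≡ 7 (mod 10).

Both directions hold; the statement is true.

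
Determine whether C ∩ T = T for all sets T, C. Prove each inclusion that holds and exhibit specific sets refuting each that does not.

(⟹) Let x ∈ C ∩ T. Then x ∈ T ∩ C, from which x ∈ T.

(⟸) This inclusion fails. Take T = {1}, C = ∅; then 1 ∈ T but 1 ∉ C ∩ T.

Only the forward inclusion holds.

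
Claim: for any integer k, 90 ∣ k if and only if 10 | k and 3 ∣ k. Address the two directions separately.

(⟹) If 90 ∣ k, write k = 90q. Since 90 = 9·10, k = 10·(9q), so 10 ∣ k; and since 90 = 30·3, k = 3·(30q), so 3 ∣ k.

(⟸) This fails: take k = 30. Both 10 ∣ 30 and 3 ∣ 30, yet 30 is not a multiple of 90 (since 30 = 0·90 + 30), so 90 ∤ 30.

Only the forward direction holds.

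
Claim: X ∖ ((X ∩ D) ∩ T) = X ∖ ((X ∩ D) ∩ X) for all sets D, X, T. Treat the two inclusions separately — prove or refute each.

Forward inclusion. This inclusion fails. Take D = {1}, X = {1}, T = ∅; then 1 ∈ X ∖ ((X ∩ D) ∩ T) but 1 ∉ X ∖ ((X ∩ D) ∩ X).

Reverse inclusion. Let x ∈ X ∖ ((X ∩ D) ∩ X). Then either x ∈ X and x ∉ D, T; or x ∈ X ∩ T and x ∉ D. In each case x ∈ X ∖ ((X ∩ D) ∩ T), so X ∖ ((X ∩ D) ∩ X) ⊆ X ∖ ((X ∩ D) ∩ T).

(⊆) fails; (⊇) holds.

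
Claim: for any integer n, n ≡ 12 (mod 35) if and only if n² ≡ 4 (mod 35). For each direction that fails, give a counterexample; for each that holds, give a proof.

(→) Suppose n ≡ 12 (mod 35). Write n = 35j + 12. Then (35j + 12)² = 1225j² + 840j + 144 = 35(35j² + 24j + 4) + 4, so n² ≡ 4 (mod 35).

(←) This fails: take n = 2. Then 2² = 4 ≡ 4 (mod 35), yet 2 ≡ 2 (mod 35), not 12.

Not equivalent: only (⇒) holds.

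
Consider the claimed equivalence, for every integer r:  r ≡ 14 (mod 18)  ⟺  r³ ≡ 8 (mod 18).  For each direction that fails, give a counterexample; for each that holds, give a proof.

(⇒) holds; (⇐) fails.

[⇒] Suppose r ≡ 14 (mod 18). Write r = 18j + 14. Then (18j + 14)³ = 5832j³ + 13608j² + 10584j + 2744 = 18(324j³ + 756j² + 588j + 152) + 8, so r³ ≡ 8 (mod 18).

[⇐] This fails: take r = 2. Then 2³ = 8 ≡ 8 (mod 18), yet 2 ≡ 2 (mod 18), not 14.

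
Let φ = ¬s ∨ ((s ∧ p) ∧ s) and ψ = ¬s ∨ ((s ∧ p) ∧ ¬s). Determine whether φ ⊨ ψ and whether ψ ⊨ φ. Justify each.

The forward direction fails; the converse holds.

(⟹) This fails. Under p = T, s = T, the left side is true but the right side is false.

(⟸) Assume the antecedent. If p is true, ¬s ∨ ((s ∧ p) ∧ s) reduces to true regardless of the other variables. If p is false, the antecedent forces (p = F, s = F), and ¬s ∨ ((s ∧ p) ∧ s) holds there. Either way ¬s ∨ ((s ∧ p) ∧ s) holds.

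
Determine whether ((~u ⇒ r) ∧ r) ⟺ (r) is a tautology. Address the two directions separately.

Equivalent; both directions hold.

(⟹) Assume the antecedent. If u is true, the antecedent forces (u = T, r = T), and r holds there. If u is false, the antecedent forces (u = F, r = T), and r holds there. Either way r holds.

(⟸) Assume the antecedent. If u is true, the antecedent forces (u = T, r = T), and (~u ⇒ r) ∧ r holds there. If u is false, the antecedent forces (u = F, r = T), and (~u ⇒ r) ∧ r holds there. Either way (~u ⇒ r) ∧ r holds.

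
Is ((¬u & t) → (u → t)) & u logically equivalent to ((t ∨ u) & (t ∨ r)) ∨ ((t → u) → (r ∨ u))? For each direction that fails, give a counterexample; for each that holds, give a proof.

The forward direction holds; the converse fails.

[⇒] Assume the antecedent. If r is true, the consequent reduces to true regardless of the other variables. If r is false, the antecedent forces (r = F, u = T, t = F) or (r = F, u = T, t = T), and the consequent holds there. Either way the consequent holds.

[⇐] This fails. Under r = T, u = F, t = F, the left side is false but the right side is true.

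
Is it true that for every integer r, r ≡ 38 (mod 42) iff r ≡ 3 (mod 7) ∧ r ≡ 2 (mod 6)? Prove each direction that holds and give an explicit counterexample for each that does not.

(→) Suppose r ≡ 38 (mod 42); write r = 42j + 38. Since 7 ∣ 42, reducing mod 7 gives r ≡ 38 ≡ 3 (mod 7); since 6 ∣ 42, reducing mod 6 gives r ≡ 38 ≡ 2 (mod 6).

(←) Conversely, if r ≡ 3 (mod 7) and r ≡ 2 (mod 6), then by the Chinese remainder theorem r ≡ 38 (mod 42). This is exactly r ≡ 38 (mod 42).

Both directions hold; the statement is true.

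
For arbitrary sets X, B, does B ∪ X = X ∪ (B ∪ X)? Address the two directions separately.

(⟹) Let x ∈ B ∪ X. Then either x ∈ X and x ∉ B; or x ∈ B and x ∉ X; or x ∈ X ∩ B. In each case x ∈ X ∪ (B ∪ X), so B ∪ X ⊆ X ∪ (B ∪ X).

(⟸) Let x ∈ X ∪ (B ∪ X). Then either x ∈ X and x ∉ B; or x ∈ B and x ∉ X; or x ∈ X ∩ B. In each case x ∈ B ∪ X, so X ∪ (B ∪ X) ⊆ B ∪ X.

The two sets are equal.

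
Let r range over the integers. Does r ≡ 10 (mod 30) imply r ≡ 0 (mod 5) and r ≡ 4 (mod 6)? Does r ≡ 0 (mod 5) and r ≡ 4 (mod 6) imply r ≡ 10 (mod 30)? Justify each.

Equivalent; both directions hold.

(⇒) Suppose r ≡ 10 (mod 30); write r = 30j + 10. Since 5 ∣ 30, reducing mod 5 gives r ≡ 10 ≡ 0 (mod 5); since 6 ∣ 30, reducing mod 6 gives r ≡ 10 ≡ 4 (mod 6).

(⇐) Conversely, if r ≡ 0 (mod 5) and r ≡ 4 (mod 6), then by the Chinese remainder theorem r ≡ 10 (mod 30). This is exactly r ≡ 10 (mod 30).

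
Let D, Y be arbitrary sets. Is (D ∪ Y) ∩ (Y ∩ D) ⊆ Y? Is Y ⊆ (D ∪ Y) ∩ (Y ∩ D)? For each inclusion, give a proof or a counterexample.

Forward inclusion. Let x ∈ (D ∪ Y) ∩ (Y ∩ D). Then x ∈ D ∩ Y, from which x ∈ Y.

Reverse inclusion. This inclusion fails. Take D = ∅, Y = {1}; then 1 ∈ Y but 1 ∉ (D ∪ Y) ∩ (Y ∩ D).

(⊆) holds; (⊇) fails.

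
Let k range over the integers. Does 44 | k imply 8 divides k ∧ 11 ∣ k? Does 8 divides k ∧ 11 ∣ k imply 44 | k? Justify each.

Not equivalent: only (⇐) holds.

(→) This fails: take k = 44. Certainly 44 ∣ 44, but 8 ∤ 44.

(←) Suppose 8 ∣ k and 11 ∣ k. Any common multiple of 8 and 11 is a multiple of their lcm; here gcd(8, 11) = 1, so lcm(8, 11) = 8·11 = 88, so 88 ∣ k. Since 44 ∣ 88, it follows that 44 ∣ k.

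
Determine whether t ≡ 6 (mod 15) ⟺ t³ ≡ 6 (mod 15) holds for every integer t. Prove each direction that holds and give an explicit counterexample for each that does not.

(⇒) Suppose t ≡ 6 (mod 15). Write t = 15j + 6. Then (15j + 6)³ = 3375j³ + 4050j² + 1620j + 216 = 15(225j³ + 270j² + 108j + 14) + 6, so t³ ≡ 6 (mod 15).

(⇐) Conversely, suppose t³ ≡ 6 (mod 15). The only residue r in {0, …, 14} with r³ ≡ 6 (mod 15) is r = 6, so t ≡ 6 (mod 15).

Both directions hold.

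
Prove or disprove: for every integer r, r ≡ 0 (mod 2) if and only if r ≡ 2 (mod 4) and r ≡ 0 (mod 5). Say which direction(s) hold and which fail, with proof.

Only the converse holds.

(⇒) This fails: r = 0 gives 0 ≡ 0 (mod 2) but 0 ≡ 0 (mod 4), so the conjunction on the right does not hold.

(⇐) Conversely, if r ≡ 2 (mod 4) and r ≡ 0 (mod 5), then by the Chinese remainder theorem r ≡ 10 (mod 20). Since 10 ≡ 0 (mod 2) and 2 ∣ 20, we get r ≡ 0 (mod 2).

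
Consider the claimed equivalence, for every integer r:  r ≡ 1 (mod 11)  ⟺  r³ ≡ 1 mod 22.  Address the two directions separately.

(⇒) fails; (⇐) holds.

(⇐) The residues r modulo 22 with r³ ≡ 1 (mod 22) are exactly {1}, and each is ≡ 1 (mod 11).

(⇒) This fails: take r = 12. Then 12 ≡ 1 (mod 11), but 12³ = 1728 ≡ 12 (mod 22), not 1.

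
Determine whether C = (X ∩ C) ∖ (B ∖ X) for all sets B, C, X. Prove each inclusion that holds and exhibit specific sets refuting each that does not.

(⟹) This inclusion fails. Take B = ∅, C = {1}, X = ∅; then 1 ∈ C but 1 ∉ (X ∩ C) ∖ (B ∖ X).

(⟸) Let x ∈ (X ∩ C) ∖ (B ∖ X). Then either x ∈ C ∩ X and x ∉ B; or x ∈ B ∩ C ∩ X. In each case x ∈ C, so (X ∩ C) ∖ (B ∖ X) ⊆ C.

(⊆) fails; (⊇) holds.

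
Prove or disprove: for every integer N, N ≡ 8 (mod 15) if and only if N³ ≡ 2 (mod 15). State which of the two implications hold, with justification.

Forward direction. Suppose N ≡ 8 (mod 15). Write N = 15j + 8. Then (15j + 8)³ = 3375j³ + 5400j² + 2880j + 512 = 15(225j³ + 360j² + 192j + 34) + 2, so N³ ≡ 2 (mod 15).

Converse. Suppose N³ ≡ 2 (mod 15). The only residue r in {0, …, 14} with r³ ≡ 2 (mod 15) is r = 8, so N ≡ 8 (mod 15).

Both directions hold.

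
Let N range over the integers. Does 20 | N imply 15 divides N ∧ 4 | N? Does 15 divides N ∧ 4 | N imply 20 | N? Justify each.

(→) This fails: take N = 20. Certainly 20 ∣ 20, but 15 ∤ 20.

(←) Suppose 15 ∣ N and 4 ∣ N. Any common multiple of 15 and 4 is a multiple of their lcm; here gcd(15, 4) = 1, so lcm(15, 4) = 15·4 = 60, so 60 ∣ N. Since 20 ∣ 60, it follows that 20 ∣ N.

Not equivalent: only (⇐) holds.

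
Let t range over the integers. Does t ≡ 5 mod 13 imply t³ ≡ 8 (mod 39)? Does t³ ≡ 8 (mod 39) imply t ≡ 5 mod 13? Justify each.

[⇒] This fails: take t = 18. Then 18 ≡ 5 (mod 13), but 18³ = 5832 ≡ 21 (mod 39), not 8.

[⇐] This fails: take t = 2. Then 2³ = 8 ≡ 8 (mod 39), yet 2 ≡ 2 (mod 13), not 5.

Both directions fail.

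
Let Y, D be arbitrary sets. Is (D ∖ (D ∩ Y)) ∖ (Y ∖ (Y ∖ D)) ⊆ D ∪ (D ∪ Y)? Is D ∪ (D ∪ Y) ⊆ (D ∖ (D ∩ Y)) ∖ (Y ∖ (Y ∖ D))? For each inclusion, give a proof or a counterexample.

(⊆) holds; (⊇) fails.

(⊇) This inclusion fails. Take Y = {1}, D = ∅; then 1 ∈ D ∪ (D ∪ Y) but 1 ∉ (D ∖ (D ∩ Y)) ∖ (Y ∖ (Y ∖ D)).

(⊆) Let x ∈ (D ∖ (D ∩ Y)) ∖ (Y ∖ (Y ∖ D)). Then x ∈ D and x ∉ Y, from which x ∈ D ∪ (D ∪ Y).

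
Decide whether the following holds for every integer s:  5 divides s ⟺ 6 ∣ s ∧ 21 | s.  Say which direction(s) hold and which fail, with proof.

(⇒) fails and (⇐) fails.

(⇒) This fails: take s = 5. Certainly 5 ∣ 5, but 6 ∤ 5.

(⇐) This fails: take s = 42. Both 6 ∣ 42 and 21 ∣ 42, yet 42 is not a multiple of 5 (since 42 = 8·5 + 2), so 5 ∤ 42.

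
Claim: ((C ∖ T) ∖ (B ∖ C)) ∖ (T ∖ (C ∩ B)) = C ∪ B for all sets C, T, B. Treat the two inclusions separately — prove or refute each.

Reverse inclusion. This inclusion fails. Take C = {1}, T = {1}, B = ∅; then 1 ∈ C ∪ B but 1 ∉ ((C ∖ T) ∖ (B ∖ C)) ∖ (T ∖ (C ∩ B)).

Forward inclusion. Let x ∈ ((C ∖ T) ∖ (B ∖ C)) ∖ (T ∖ (C ∩ B)). Then either x ∈ C and x ∉ T, B; or x ∈ C ∩ B and x ∉ T. In each case x ∈ C ∪ B, so ((C ∖ T) ∖ (B ∖ C)) ∖ (T ∖ (C ∩ B)) ⊆ C ∪ B.

The sets are not equal: only the forward inclusion holds.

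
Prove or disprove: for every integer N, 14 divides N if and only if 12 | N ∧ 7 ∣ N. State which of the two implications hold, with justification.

The forward direction fails; the converse holds.

(⇒) This fails: take N = 14. Certainly 14 ∣ 14, but 12 ∤ 14.

(⇐) Suppose 12 ∣ N and 7 ∣ N. Any common multiple of 12 and 7 is a multiple of their lcm; here gcd(12, 7) = 1, so lcm(12, 7) = 12·7 = 84, so 84 ∣ N. Since 14 ∣ 84, it follows that 14 ∣ N.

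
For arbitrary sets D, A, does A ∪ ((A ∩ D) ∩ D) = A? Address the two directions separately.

Both inclusions hold.

(⊇) Let x ∈ A. Then either x ∈ A and x ∉ D; or x ∈ D ∩ A. In each case x ∈ A ∪ ((A ∩ D) ∩ D), so A ⊆ A ∪ ((A ∩ D) ∩ D).

(⊆) Let x ∈ A ∪ ((A ∩ D) ∩ D). Then either x ∈ A and x ∉ D; or x ∈ D ∩ A. In each case x ∈ A, so A ∪ ((A ∩ D) ∩ D) ⊆ A.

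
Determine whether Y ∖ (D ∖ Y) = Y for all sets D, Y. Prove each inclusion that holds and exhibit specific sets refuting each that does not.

(⟹) Let x ∈ Y ∖ (D ∖ Y). Then either x ∈ Y and x ∉ D; or x ∈ D ∩ Y. In each case x ∈ Y, so Y ∖ (D ∖ Y) ⊆ Y.

(⟸) Let x ∈ Y. Then either x ∈ Y and x ∉ D; or x ∈ D ∩ Y. In each case x ∈ Y ∖ (D ∖ Y), so Y ⊆ Y ∖ (D ∖ Y).

The two sets are equal.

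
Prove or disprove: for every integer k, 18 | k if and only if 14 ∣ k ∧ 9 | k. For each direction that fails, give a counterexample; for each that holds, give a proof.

Not equivalent: only (⇐) holds.

(⇐) Suppose 14 ∣ k and 9 ∣ k. Any common multiple of 14 and 9 is a multiple of their lcm; here gcd(14, 9) = 1, so lcm(14, 9) = 14·9 = 126, so 126 ∣ k. Since 18 ∣ 126, it follows that 18 ∣ k.

(⇒) This fails: take k = 18. Certainly 18 ∣ 18, but 14 ∤ 18.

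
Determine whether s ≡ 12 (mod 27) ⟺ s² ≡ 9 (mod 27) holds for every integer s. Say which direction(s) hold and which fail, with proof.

Only the forward implication holds.

(←) This fails: take s = 3. Then 3² = 9 ≡ 9 (mod 27), yet 3 ≡ 3 (mod 27), not 12.

(→) Suppose s ≡ 12 (mod 27). Write s = 27j + 12. Then (27j + 12)² = 729j² + 648j + 144 = 27(27j² + 24j + 5) + 9, so s² ≡ 9 (mod 27).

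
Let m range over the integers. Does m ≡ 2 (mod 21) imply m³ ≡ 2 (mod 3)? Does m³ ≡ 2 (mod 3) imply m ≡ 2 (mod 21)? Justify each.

Not equivalent: only (⇒) holds.

(⟹) Suppose m ≡ 2 (mod 21). Then m³ ≡ 2³ = 8 (mod 21), and since 3 ∣ 21, also m³ ≡ 2 (mod 3).

(⟸) This fails: take m = 5. Then 5³ = 125 ≡ 2 (mod 3), yet 5 ≡ 5 (mod 21), not 2.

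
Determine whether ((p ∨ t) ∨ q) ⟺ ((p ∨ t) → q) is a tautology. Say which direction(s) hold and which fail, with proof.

Neither direction holds.

(⇒) This fails. Under q = F, p = T, t = F, the left side is true but the right side is false.

(⇐) This fails. Under q = F, p = F, t = F, the left side is false but the right side is true.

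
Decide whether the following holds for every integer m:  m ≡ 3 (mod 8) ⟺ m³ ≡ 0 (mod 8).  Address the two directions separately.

[⇒] This fails: take m = 3. Then 3 ≡ 3 (mod 8), but 3³ = 27 ≡ 3 (mod 8), not 0.

[⇐] This fails: take m = 0. Then 0³ = 0 ≡ 0 (mod 8), yet 0 ≡ 0 (mod 8), not 3.

(⇒) fails and (⇐) fails.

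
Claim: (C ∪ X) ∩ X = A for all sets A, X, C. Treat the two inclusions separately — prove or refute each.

(⟹) This inclusion fails. Take A = ∅, X = {1}, C = ∅; then 1 ∈ (C ∪ X) ∩ X but 1 ∉ A.

(⟸) This inclusion fails. Take A = {1}, X = ∅, C = ∅; then 1 ∈ A but 1 ∉ (C ∪ X) ∩ X.

(⊆) fails and (⊇) fails.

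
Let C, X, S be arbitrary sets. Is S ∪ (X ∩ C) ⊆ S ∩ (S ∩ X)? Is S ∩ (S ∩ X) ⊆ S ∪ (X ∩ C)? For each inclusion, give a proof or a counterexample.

Reverse inclusion. Let x ∈ S ∩ (S ∩ X). Then either x ∈ X ∩ S and x ∉ C; or x ∈ C ∩ X ∩ S. In each case x ∈ S ∪ (X ∩ C), so S ∩ (S ∩ X) ⊆ S ∪ (X ∩ C).

Forward inclusion. This inclusion fails. Take C = {1}, X = {1}, S = ∅; then 1 ∈ S ∪ (X ∩ C) but 1 ∉ S ∩ (S ∩ X).

(⊆) fails; (⊇) holds.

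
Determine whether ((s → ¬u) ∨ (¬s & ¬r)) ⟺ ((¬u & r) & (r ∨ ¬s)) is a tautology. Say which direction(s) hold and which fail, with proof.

Converse. Assume the antecedent. If r is true, the antecedent forces (r = T, u = F, s = F) or (r = T, u = F, s = T), and (s → ¬u) ∨ (¬s & ¬r) holds there. If r is false, the antecedent cannot hold. Either way (s → ¬u) ∨ (¬s & ¬r) holds.

Forward direction. This fails. Under r = F, u = F, s = F, the left side is true but the right side is false.

Only the converse holds.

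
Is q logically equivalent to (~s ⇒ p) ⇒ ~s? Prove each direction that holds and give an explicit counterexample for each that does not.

(→) This fails. Under p = F, q = T, s = T, the left side is true but the right side is false.

(←) This fails. Under p = F, q = F, s = F, the left side is false but the right side is true.

Neither implication holds.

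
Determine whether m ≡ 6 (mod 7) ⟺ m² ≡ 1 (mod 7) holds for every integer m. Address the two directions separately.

Only the forward implication holds.

Forward direction. Suppose m ≡ 6 (mod 7). Write m = 7j + 6. Then (7j + 6)² = 49j² + 84j + 36 = 7(7j² + 12j + 5) + 1, so m² ≡ 1 (mod 7).

Converse. This fails: take m = 1. Then 1² = 1 ≡ 1 (mod 7), yet 1 ≡ 1 (mod 7), not 6.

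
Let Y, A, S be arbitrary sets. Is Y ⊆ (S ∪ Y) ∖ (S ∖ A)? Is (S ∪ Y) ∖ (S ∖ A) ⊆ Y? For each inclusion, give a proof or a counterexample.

(⊆) This inclusion fails. Take Y = {1}, A = ∅, S = {1}; then 1 ∈ Y but 1 ∉ (S ∪ Y) ∖ (S ∖ A).

(⊇) This inclusion fails. Take Y = ∅, A = {1}, S = {1}; then 1 ∈ (S ∪ Y) ∖ (S ∖ A) but 1 ∉ Y.

Neither inclusion holds.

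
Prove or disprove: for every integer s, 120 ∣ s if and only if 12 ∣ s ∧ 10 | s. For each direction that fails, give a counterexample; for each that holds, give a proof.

(⇒) If 120 ∣ s, write s = 120q. Since 120 = 10·12, s = 12·(10q), so 12 ∣ s; and since 120 = 12·10, s = 10·(12q), so 10 ∣ s.

(⇐) This fails: take s = 60. Both 12 ∣ 60 and 10 ∣ 60, yet 60 is not a multiple of 120 (since 60 = 0·120 + 60), so 120 ∤ 60.

Only the forward implication holds.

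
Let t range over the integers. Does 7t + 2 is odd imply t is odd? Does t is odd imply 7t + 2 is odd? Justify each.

Both directions hold; the statement is true.

(←) Suppose t is odd; write t = 2j + 1. Then 7t + 2 = 7·(2j + 1) + 2 = 2·7j + 9, which is odd.

(→) Suppose 7t + 2 is odd. Since 7 is odd, 7t and t have the same parity, so 7t + 2 ≡ t + 2 (mod 2). As 2 is even, 7t + 2 is odd exactly when t is odd. Thus t is odd.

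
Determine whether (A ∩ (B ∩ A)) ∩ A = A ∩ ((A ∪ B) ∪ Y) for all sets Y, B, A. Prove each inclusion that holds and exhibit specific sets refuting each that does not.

Forward inclusion. Let x ∈ (A ∩ (B ∩ A)) ∩ A. Then either x ∈ B ∩ A and x ∉ Y; or x ∈ Y ∩ B ∩ A. In each case x ∈ A ∩ ((A ∪ B) ∪ Y), so (A ∩ (B ∩ A)) ∩ A ⊆ A ∩ ((A ∪ B) ∪ Y).

Reverse inclusion. This inclusion fails. Take Y = ∅, B = ∅, A = {1}; then 1 ∈ A ∩ ((A ∪ B) ∪ Y) but 1 ∉ (A ∩ (B ∩ A)) ∩ A.

The sets are not equal: only the forward inclusion holds.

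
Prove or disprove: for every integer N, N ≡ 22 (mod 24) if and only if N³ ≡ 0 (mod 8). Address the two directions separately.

(⇒) holds; (⇐) fails.

(→) Suppose N ≡ 22 (mod 24). Then N³ ≡ 22³ = 10648 (mod 24), and since 8 ∣ 24, also N³ ≡ 0 (mod 8).

(←) This fails: take N = 0. Then 0³ = 0 ≡ 0 (mod 8), yet 0 ≡ 0 (mod 24), not 22.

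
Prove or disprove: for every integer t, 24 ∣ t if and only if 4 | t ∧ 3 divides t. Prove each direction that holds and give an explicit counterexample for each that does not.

Only the forward implication holds.

(⇒) If 24 ∣ t, write t = 24q. Since 24 = 6·4, t = 4·(6q), so 4 ∣ t; and since 24 = 8·3, t = 3·(8q), so 3 ∣ t.

(⇐) This fails: take t = 12. Both 4 ∣ 12 and 3 ∣ 12, yet 12 is not a multiple of 24 (since 12 = 0·24 + 12), so 24 ∤ 12.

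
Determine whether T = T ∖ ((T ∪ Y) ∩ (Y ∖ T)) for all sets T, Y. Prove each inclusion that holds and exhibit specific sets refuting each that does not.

Both inclusions hold; the sets are equal.

(⊆) Let x ∈ T. Then either x ∈ T and x ∉ Y; or x ∈ T ∩ Y. In each case x ∈ T ∖ ((T ∪ Y) ∩ (Y ∖ T)), so T ⊆ T ∖ ((T ∪ Y) ∩ (Y ∖ T)).

(⊇) Let x ∈ T ∖ ((T ∪ Y) ∩ (Y ∖ T)). Then either x ∈ T and x ∉ Y; or x ∈ T ∩ Y. In each case x ∈ T, so T ∖ ((T ∪ Y) ∩ (Y ∖ T)) ⊆ T.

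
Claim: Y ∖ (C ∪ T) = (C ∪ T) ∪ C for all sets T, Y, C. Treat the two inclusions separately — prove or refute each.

(⊆) fails and (⊇) fails.

Forward inclusion. This inclusion fails. Take T = ∅, Y = {1}, C = ∅; then 1 ∈ Y ∖ (C ∪ T) but 1 ∉ (C ∪ T) ∪ C.

Reverse inclusion. This inclusion fails. Take T = {1}, Y = ∅, C = ∅; then 1 ∈ (C ∪ T) ∪ C but 1 ∉ Y ∖ (C ∪ T).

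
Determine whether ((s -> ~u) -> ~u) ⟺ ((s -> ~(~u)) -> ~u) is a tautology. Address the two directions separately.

Only the reverse direction holds.

(⇒) This fails. Under s = T, u = T, the left side is true but the right side is false.

(⇐) Assume the antecedent. If s is true, (s -> ~u) -> ~u reduces to true regardless of the other variables. If s is false, the antecedent forces (s = F, u = F), and (s -> ~u) -> ~u holds there. Either way (s -> ~u) -> ~u holds.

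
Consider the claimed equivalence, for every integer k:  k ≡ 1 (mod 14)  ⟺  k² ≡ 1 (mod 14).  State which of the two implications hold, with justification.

(⇒) Suppose k ≡ 1 (mod 14). Write k = 14j + 1. Then (14j + 1)² = 196j² + 28j + 1 = 14(14j² + 2j) + 1, so k² ≡ 1 (mod 14).

(⇐) This fails: take k = 13. Then 13² = 169 ≡ 1 (mod 14), yet 13 ≡ 13 (mod 14), not 1.

Only the forward direction holds.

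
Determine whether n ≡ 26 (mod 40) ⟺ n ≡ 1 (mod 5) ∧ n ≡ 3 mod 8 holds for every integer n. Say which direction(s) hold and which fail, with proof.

Both directions fail.

(→) This fails: n = 26 gives 26 ≡ 26 (mod 40) but 26 ≡ 2 (mod 8), so the conjunction on the right does not hold.

(←) This fails: n = 11 satisfies both congruences on the right (11 ≡ 1 mod 5 and 11 ≡ 3 mod 8) yet 11 ≡ 11 (mod 40), not 26.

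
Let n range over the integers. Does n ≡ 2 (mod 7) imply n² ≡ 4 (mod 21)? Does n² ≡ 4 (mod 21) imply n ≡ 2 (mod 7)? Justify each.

(→) This fails: take n = 9. Then 9 ≡ 2 (mod 7), but 9² = 81 ≡ 18 (mod 21), not 4.

(←) This fails: take n = 5. Then 5² = 25 ≡ 4 (mod 21), yet 5 ≡ 5 (mod 7), not 2.

Both directions fail.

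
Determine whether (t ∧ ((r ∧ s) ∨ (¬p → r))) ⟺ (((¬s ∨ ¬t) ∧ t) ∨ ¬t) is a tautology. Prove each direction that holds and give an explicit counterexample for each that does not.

Neither direction holds.

(→) This fails. Under p = T, s = T, t = T, r = F, the left side is true but the right side is false.

(←) This fails. Under p = F, s = F, t = F, r = F, the left side is false but the right side is true.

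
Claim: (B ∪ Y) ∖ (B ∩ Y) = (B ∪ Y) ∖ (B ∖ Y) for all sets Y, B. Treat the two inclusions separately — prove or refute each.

Neither inclusion holds.

Forward inclusion. This inclusion fails. Take Y = ∅, B = {1}; then 1 ∈ (B ∪ Y) ∖ (B ∩ Y) but 1 ∉ (B ∪ Y) ∖ (B ∖ Y).

Reverse inclusion. This inclusion fails. Take Y = {1}, B = {1}; then 1 ∈ (B ∪ Y) ∖ (B ∖ Y) but 1 ∉ (B ∪ Y) ∖ (B ∩ Y).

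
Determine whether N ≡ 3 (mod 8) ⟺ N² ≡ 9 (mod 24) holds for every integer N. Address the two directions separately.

Neither direction holds.

(⟹) This fails: take N = 11. Then 11 ≡ 3 (mod 8), but 11² = 121 ≡ 1 (mod 24), not 9.

(⟸) This fails: take N = 9. Then 9² = 81 ≡ 9 (mod 24), yet 9 ≡ 1 (mod 8), not 3.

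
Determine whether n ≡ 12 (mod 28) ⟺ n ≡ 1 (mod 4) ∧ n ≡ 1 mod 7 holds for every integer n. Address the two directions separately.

(⇒) This fails: n = 12 gives 12 ≡ 12 (mod 28) but 12 ≡ 0 (mod 4), so the conjunction on the right does not hold.

(⇐) This fails: n = 1 satisfies both congruences on the right (1 ≡ 1 mod 4 and 1 ≡ 1 mod 7) yet 1 ≡ 1 (mod 28), not 12.

Neither implication holds.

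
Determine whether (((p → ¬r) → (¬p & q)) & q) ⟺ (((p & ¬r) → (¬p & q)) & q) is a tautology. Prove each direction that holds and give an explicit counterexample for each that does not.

The biconditional holds.

(⟹) Assume the antecedent. If r is true, the antecedent forces (q = T, r = T, p = F) or (q = T, r = T, p = T), and ((p & ¬r) → (¬p & q)) & q holds there. If r is false, the antecedent forces (q = T, r = F, p = F), and ((p & ¬r) → (¬p & q)) & q holds there. Either way ((p & ¬r) → (¬p & q)) & q holds.

(⟸) Assume the antecedent. If r is true, the antecedent forces (q = T, r = T, p = F) or (q = T, r = T, p = T), and ((p → ¬r) → (¬p & q)) & q holds there. If r is false, the antecedent forces (q = T, r = F, p = F), and ((p → ¬r) → (¬p & q)) & q holds there. Either way ((p → ¬r) → (¬p & q)) & q holds.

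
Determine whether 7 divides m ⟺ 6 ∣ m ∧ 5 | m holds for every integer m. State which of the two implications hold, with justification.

(⟹) This fails: take m = 7. Certainly 7 ∣ 7, but 6 ∤ 7.

(⟸) This fails: take m = 30. Both 6 ∣ 30 and 5 ∣ 30, yet 30 is not a multiple of 7 (since 30 = 4·7 + 2), so 7 ∤ 30.

Neither implication holds.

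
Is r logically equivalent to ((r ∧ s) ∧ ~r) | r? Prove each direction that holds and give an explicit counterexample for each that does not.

The biconditional holds.

[⇒] Assume the antecedent. If r is true, ((r ∧ s) ∧ ~r) | r reduces to true regardless of the other variables. If r is false, the antecedent cannot hold. Either way ((r ∧ s) ∧ ~r) | r holds.

[⇐] Assume the antecedent. If r is true, r reduces to true regardless of the other variables. If r is false, the antecedent cannot hold. Either way r holds.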